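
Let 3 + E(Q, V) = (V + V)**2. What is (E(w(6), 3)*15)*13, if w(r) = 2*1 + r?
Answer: 6435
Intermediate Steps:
w(r) = 2 + r
E(Q, V) = -3 + 4*V**2 (E(Q, V) = -3 + (V + V)**2 = -3 + (2*V)**2 = -3 + 4*V**2)
(E(w(6), 3)*15)*13 = ((-3 + 4*3**2)*15)*13 = ((-3 + 4*9)*15)*13 = ((-3 + 36)*15)*13 = (33*15)*13 = 495*13 = 6435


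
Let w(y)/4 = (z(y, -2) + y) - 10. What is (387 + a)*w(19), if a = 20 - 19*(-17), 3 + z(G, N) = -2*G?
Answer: -93440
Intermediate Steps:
z(G, N) = -3 - 2*G
w(y) = -52 - 4*y (w(y) = 4*(((-3 - 2*y) + y) - 10) = 4*((-3 - y) - 10) = 4*(-13 - y) = -52 - 4*y)
a = 343 (a = 20 + 323 = 343)
(387 + a)*w(19) = (387 + 343)*(-52 - 4*19) = 730*(-52 - 76) = 730*(-128) = -93440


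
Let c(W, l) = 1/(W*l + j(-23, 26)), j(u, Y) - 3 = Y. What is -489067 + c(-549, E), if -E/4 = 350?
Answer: -375911079142/768629 ≈ -4.8907e+5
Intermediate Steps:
E = -1400 (E = -4*350 = -1400)
j(u, Y) = 3 + Y
c(W, l) = 1/(29 + W*l) (c(W, l) = 1/(W*l + (3 + 26)) = 1/(W*l + 29) = 1/(29 + W*l))
-489067 + c(-549, E) = -489067 + 1/(29 - 549*(-1400)) = -489067 + 1/(29 + 768600) = -489067 + 1/768629 = -375911079142/768629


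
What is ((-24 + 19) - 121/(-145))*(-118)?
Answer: 71272/145 ≈ 491.53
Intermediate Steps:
((-24 + 19) - 121/(-145))*(-118) = (-5 - 121*(-1/145))*(-118) = (-5 + 121/145)*(-118) = -604/145*(-118) = 71272/145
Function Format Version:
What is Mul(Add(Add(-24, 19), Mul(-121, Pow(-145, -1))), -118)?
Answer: Rational(71272, 145) ≈ 491.53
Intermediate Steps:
Mul(Add(Add(-24, 19), Mul(-121, Pow(-145, -1))), -118) = Mul(Add(-5, Mul(-121, Rational(-1, 145))), -118) = Mul(Add(-5, Rational(121, 145)), -118) = Mul(Rational(-604, 145), -118) = Rational(71272, 145)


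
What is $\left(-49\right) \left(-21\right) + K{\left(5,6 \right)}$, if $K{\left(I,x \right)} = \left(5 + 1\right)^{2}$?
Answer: $1065$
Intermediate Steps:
$K{\left(I,x \right)} = 36$ ($K{\left(I,x \right)} = 6^{2} = 36$)
$\left(-49\right) \left(-21\right) + K{\left(5,6 \right)} = \left(-49\right) \left(-21\right) + 36 = 1029 + 36 = 1065$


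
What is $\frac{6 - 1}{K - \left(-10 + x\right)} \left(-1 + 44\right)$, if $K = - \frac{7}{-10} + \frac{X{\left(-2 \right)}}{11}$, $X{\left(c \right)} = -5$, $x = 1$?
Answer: $\frac{23650}{1017} \approx 23.255$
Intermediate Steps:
$K = \frac{27}{110}$ ($K = - \frac{7}{-10} - \frac{5}{11} = \left(-7\right) \left(- \frac{1}{10}\right) - \frac{5}{11} = \frac{7}{10} - \frac{5}{11} = \frac{27}{110} \approx 0.24545$)
$\frac{6 - 1}{K - \left(-10 + x\right)} \left(-1 + 44\right) = \frac{6 - 1}{\frac{27}{110} + \left(10 - 1\right)} \left(-1 + 44\right) = \frac{5}{\frac{27}{110} + \left(10 - 1\right)} 43 = \frac{5}{\frac{27}{110} + 9} \cdot 43 = \frac{5}{\frac{1017}{110}} \cdot 43 = 5 \cdot \frac{110}{1017} \cdot 43 = \frac{550}{1017} \cdot 43 = \frac{23650}{1017}$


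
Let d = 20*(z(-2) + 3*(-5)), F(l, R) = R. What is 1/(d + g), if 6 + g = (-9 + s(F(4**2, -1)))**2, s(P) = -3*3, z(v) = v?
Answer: -1/22 ≈ -0.045455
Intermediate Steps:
s(P) = -9
g = 318 (g = -6 + (-9 - 9)**2 = -6 + (-18)**2 = -6 + 324 = 318)
d = -340 (d = 20*(-2 + 3*(-5)) = 20*(-2 - 15) = 20*(-17) = -340)
1/(d + g) = 1/(-340 + 318) = 1/(-22) = -1/22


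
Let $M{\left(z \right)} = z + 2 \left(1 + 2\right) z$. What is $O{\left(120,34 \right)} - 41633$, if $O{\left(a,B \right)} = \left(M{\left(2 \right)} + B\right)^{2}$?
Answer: $-39329$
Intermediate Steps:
$M{\left(z \right)} = 7 z$ ($M{\left(z \right)} = z + 2 \cdot 3 z = z + 6 z = 7 z$)
$O{\left(a,B \right)} = \left(14 + B\right)^{2}$ ($O{\left(a,B \right)} = \left(7 \cdot 2 + B\right)^{2} = \left(14 + B\right)^{2}$)
$O{\left(120,34 \right)} - 41633 = \left(14 + 34\right)^{2} - 41633 = 48^{2} - 41633 = 2304 - 41633 = -39329$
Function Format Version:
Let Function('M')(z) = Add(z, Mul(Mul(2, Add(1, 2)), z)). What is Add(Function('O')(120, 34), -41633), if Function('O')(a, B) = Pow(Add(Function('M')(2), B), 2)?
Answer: -39329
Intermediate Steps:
Function('M')(z) = Mul(7, z) (Function('M')(z) = Add(z, Mul(Mul(2, 3), z)) = Add(z, Mul(6, z)) = Mul(7, z))
Function('O')(a, B) = Pow(Add(14, B), 2) (Function('O')(a, B) = Pow(Add(Mul(7, 2), B), 2) = Pow(Add(14, B), 2))
Add(Function('O')(120, 34), -41633) = Add(Pow(Add(14, 34), 2), -41633) = Add(Pow(48, 2), -41633) = Add(2304, -41633) = -39329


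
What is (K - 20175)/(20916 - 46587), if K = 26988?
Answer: -2271/8557 ≈ -0.26540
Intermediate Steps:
(K - 20175)/(20916 - 46587) = (26988 - 20175)/(20916 - 46587) = 6813/(-25671) = 6813*(-1/25671) = -2271/8557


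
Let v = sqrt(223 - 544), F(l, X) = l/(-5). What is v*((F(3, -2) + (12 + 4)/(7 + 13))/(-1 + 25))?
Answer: I*sqrt(321)/120 ≈ 0.1493*I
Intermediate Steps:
F(l, X) = -l/5 (F(l, X) = l*(-1/5) = -l/5)
v = I*sqrt(321) (v = sqrt(-321) = I*sqrt(321) ≈ 17.916*I)
v*((F(3, -2) + (12 + 4)/(7 + 13))/(-1 + 25)) = (I*sqrt(321))*((-1/5*3 + (12 + 4)/(7 + 13))/(-1 + 25)) = (I*sqrt(321))*((-3/5 + 16/20)/24) = (I*sqrt(321))*((-3/5 + 16*(1/20))*(1/24)) = (I*sqrt(321))*((-3/5 + 4/5)*(1/24)) = (I*sqrt(321))*((1/5)*(1/24)) = (I*sqrt(321))*(1/120) = I*sqrt(321)/120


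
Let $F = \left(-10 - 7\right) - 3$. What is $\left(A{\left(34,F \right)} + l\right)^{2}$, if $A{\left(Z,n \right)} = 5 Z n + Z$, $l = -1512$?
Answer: $23794884$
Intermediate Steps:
$F = -20$ ($F = -17 - 3 = -20$)
$A{\left(Z,n \right)} = Z + 5 Z n$ ($A{\left(Z,n \right)} = 5 Z n + Z = Z + 5 Z n$)
$\left(A{\left(34,F \right)} + l\right)^{2} = \left(34 \left(1 + 5 \left(-20\right)\right) - 1512\right)^{2} = \left(34 \left(1 - 100\right) - 1512\right)^{2} = \left(34 \left(-99\right) - 1512\right)^{2} = \left(-3366 - 1512\right)^{2} = \left(-4878\right)^{2} = 23794884$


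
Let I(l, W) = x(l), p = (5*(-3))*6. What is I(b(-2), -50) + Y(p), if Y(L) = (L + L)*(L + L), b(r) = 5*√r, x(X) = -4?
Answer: 32396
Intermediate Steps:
p = -90 (p = -15*6 = -90)
I(l, W) = -4
Y(L) = 4*L² (Y(L) = (2*L)*(2*L) = 4*L²)
I(b(-2), -50) + Y(p) = -4 + 4*(-90)² = -4 + 4*8100 = -4 + 32400 = 32396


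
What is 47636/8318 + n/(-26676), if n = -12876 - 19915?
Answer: 771746737/110945484 ≈ 6.9561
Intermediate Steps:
n = -32791
47636/8318 + n/(-26676) = 47636/8318 - 32791/(-26676) = 47636*(1/8318) - 32791*(-1/26676) = 23818/4159 + 32791/26676 = 771746737/110945484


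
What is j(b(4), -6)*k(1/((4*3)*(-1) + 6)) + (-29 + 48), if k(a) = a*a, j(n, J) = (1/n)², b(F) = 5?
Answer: 17101/900 ≈ 19.001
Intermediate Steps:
j(n, J) = n⁻²
k(a) = a²
j(b(4), -6)*k(1/((4*3)*(-1) + 6)) + (-29 + 48) = (1/((4*3)*(-1) + 6))²/5² + (-29 + 48) = (1/(12*(-1) + 6))²/25 + 19 = (1/(-12 + 6))²/25 + 19 = (1/(-6))²/25 + 19 = (-⅙)²/25 + 19 = (1/25)*(1/36) + 19 = 1/900 + 19 = 17101/900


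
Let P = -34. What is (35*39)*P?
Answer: -46410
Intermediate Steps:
(35*39)*P = (35*39)*(-34) = 1365*(-34) = -46410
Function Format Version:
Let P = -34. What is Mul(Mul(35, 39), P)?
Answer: -46410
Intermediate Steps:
Mul(Mul(35, 39), P) = Mul(Mul(35, 39), -34) = Mul(1365, -34) = -46410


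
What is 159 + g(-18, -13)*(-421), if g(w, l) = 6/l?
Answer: 4593/13 ≈ 353.31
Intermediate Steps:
159 + g(-18, -13)*(-421) = 159 + (6/(-13))*(-421) = 159 + (6*(-1/13))*(-421) = 159 - 6/13*(-421) = 159 + 2526/13 = 4593/13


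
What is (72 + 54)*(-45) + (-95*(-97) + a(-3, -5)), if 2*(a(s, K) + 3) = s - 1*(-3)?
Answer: 3542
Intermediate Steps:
a(s, K) = -3/2 + s/2 (a(s, K) = -3 + (s - 1*(-3))/2 = -3 + (s + 3)/2 = -3 + (3 + s)/2 = -3 + (3/2 + s/2) = -3/2 + s/2)
(72 + 54)*(-45) + (-95*(-97) + a(-3, -5)) = (72 + 54)*(-45) + (-95*(-97) + (-3/2 + (½)*(-3))) = 126*(-45) + (9215 + (-3/2 - 3/2)) = -5670 + (9215 - 3) = -5670 + 9212 = 3542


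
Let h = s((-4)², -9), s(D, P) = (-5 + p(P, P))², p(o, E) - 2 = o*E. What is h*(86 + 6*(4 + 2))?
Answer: 742248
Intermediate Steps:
p(o, E) = 2 + E*o (p(o, E) = 2 + o*E = 2 + E*o)
s(D, P) = (-3 + P²)² (s(D, P) = (-5 + (2 + P*P))² = (-5 + (2 + P²))² = (-3 + P²)²)
h = 6084 (h = (-3 + (-9)²)² = (-3 + 81)² = 78² = 6084)
h*(86 + 6*(4 + 2)) = 6084*(86 + 6*(4 + 2)) = 6084*(86 + 6*6) = 6084*(86 + 36) = 6084*122 = 742248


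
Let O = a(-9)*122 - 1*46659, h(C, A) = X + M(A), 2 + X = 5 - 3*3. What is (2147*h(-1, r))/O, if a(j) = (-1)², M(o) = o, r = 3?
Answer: 6441/46537 ≈ 0.13841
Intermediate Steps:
X = -6 (X = -2 + (5 - 3*3) = -2 + (5 - 9) = -2 - 4 = -6)
a(j) = 1
h(C, A) = -6 + A
O = -46537 (O = 1*122 - 1*46659 = 122 - 46659 = -46537)
(2147*h(-1, r))/O = (2147*(-6 + 3))/(-46537) = (2147*(-3))*(-1/46537) = -6441*(-1/46537) = 6441/46537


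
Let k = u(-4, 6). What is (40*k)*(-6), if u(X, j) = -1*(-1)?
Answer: -240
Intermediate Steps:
u(X, j) = 1
k = 1
(40*k)*(-6) = (40*1)*(-6) = 40*(-6) = -240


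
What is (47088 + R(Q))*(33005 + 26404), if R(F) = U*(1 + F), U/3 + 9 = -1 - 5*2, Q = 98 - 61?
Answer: 2661998472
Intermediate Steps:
Q = 37
U = -60 (U = -27 + 3*(-1 - 5*2) = -27 + 3*(-1 - 10) = -27 + 3*(-11) = -27 - 33 = -60)
R(F) = -60 - 60*F (R(F) = -60*(1 + F) = -60 - 60*F)
(47088 + R(Q))*(33005 + 26404) = (47088 + (-60 - 60*37))*(33005 + 26404) = (47088 + (-60 - 2220))*59409 = (47088 - 2280)*59409 = 44808*59409 = 2661998472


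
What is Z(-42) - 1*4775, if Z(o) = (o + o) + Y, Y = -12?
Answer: -4871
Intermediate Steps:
Z(o) = -12 + 2*o (Z(o) = (o + o) - 12 = 2*o - 12 = -12 + 2*o)
Z(-42) - 1*4775 = (-12 + 2*(-42)) - 1*4775 = (-12 - 84) - 4775 = -96 - 4775 = -4871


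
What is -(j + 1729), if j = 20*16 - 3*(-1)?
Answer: -2052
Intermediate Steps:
j = 323 (j = 320 + 3 = 323)
-(j + 1729) = -(323 + 1729) = -1*2052 = -2052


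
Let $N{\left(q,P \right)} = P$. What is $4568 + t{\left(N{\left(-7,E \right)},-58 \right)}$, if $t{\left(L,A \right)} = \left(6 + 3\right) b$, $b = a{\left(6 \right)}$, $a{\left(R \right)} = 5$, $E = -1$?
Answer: $4613$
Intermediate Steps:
$b = 5$
$t{\left(L,A \right)} = 45$ ($t{\left(L,A \right)} = \left(6 + 3\right) 5 = 9 \cdot 5 = 45$)
$4568 + t{\left(N{\left(-7,E \right)},-58 \right)} = 4568 + 45 = 4613$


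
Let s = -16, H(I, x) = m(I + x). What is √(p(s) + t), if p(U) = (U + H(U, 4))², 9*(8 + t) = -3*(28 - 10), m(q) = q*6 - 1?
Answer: √7907 ≈ 88.921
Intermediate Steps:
m(q) = -1 + 6*q (m(q) = 6*q - 1 = -1 + 6*q)
H(I, x) = -1 + 6*I + 6*x (H(I, x) = -1 + 6*(I + x) = -1 + (6*I + 6*x) = -1 + 6*I + 6*x)
t = -14 (t = -8 + (-3*(28 - 10))/9 = -8 + (-3*18)/9 = -8 + (⅑)*(-54) = -8 - 6 = -14)
p(U) = (23 + 7*U)² (p(U) = (U + (-1 + 6*U + 6*4))² = (U + (-1 + 6*U + 24))² = (U + (23 + 6*U))² = (23 + 7*U)²)
√(p(s) + t) = √((23 + 7*(-16))² - 14) = √((23 - 112)² - 14) = √((-89)² - 14) = √(7921 - 14) = √7907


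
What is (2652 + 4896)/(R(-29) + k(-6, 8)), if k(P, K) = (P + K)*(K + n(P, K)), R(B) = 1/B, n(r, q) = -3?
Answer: 12876/17 ≈ 757.41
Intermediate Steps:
k(P, K) = (-3 + K)*(K + P) (k(P, K) = (P + K)*(K - 3) = (K + P)*(-3 + K) = (-3 + K)*(K + P))
(2652 + 4896)/(R(-29) + k(-6, 8)) = (2652 + 4896)/(1/(-29) + (8**2 - 3*8 - 3*(-6) + 8*(-6))) = 7548/(-1/29 + (64 - 24 + 18 - 48)) = 7548/(-1/29 + 10) = 7548/(289/29) = 7548*(29/289) = 12876/17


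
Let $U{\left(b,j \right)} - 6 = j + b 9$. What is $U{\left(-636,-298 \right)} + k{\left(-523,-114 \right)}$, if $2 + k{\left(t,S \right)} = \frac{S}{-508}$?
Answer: $- \frac{1528515}{254} \approx -6017.8$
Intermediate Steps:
$U{\left(b,j \right)} = 6 + j + 9 b$ ($U{\left(b,j \right)} = 6 + \left(j + b 9\right) = 6 + \left(j + 9 b\right) = 6 + j + 9 b$)
$k{\left(t,S \right)} = -2 - \frac{S}{508}$ ($k{\left(t,S \right)} = -2 + \frac{S}{-508} = -2 + S \left(- \frac{1}{508}\right) = -2 - \frac{S}{508}$)
$U{\left(-636,-298 \right)} + k{\left(-523,-114 \right)} = \left(6 - 298 + 9 \left(-636\right)\right) - \frac{451}{254} = \left(6 - 298 - 5724\right) + \left(-2 + \frac{57}{254}\right) = -6016 - \frac{451}{254} = - \frac{1528515}{254}$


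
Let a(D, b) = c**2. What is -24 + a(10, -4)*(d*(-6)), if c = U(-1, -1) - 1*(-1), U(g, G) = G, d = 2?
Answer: -24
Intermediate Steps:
c = 0 (c = -1 - 1*(-1) = -1 + 1 = 0)
a(D, b) = 0 (a(D, b) = 0**2 = 0)
-24 + a(10, -4)*(d*(-6)) = -24 + 0*(2*(-6)) = -24 + 0*(-12) = -24 + 0 = -24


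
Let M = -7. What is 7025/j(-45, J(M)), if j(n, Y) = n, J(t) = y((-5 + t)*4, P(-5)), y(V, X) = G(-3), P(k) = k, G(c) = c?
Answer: -1405/9 ≈ -156.11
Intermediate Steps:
y(V, X) = -3
J(t) = -3
7025/j(-45, J(M)) = 7025/(-45) = 7025*(-1/45) = -1405/9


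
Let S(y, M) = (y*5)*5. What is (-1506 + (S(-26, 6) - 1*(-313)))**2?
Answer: 3396649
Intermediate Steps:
S(y, M) = 25*y (S(y, M) = (5*y)*5 = 25*y)
(-1506 + (S(-26, 6) - 1*(-313)))**2 = (-1506 + (25*(-26) - 1*(-313)))**2 = (-1506 + (-650 + 313))**2 = (-1506 - 337)**2 = (-1843)**2 = 3396649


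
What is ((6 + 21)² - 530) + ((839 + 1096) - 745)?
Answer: 1389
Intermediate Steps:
((6 + 21)² - 530) + ((839 + 1096) - 745) = (27² - 530) + (1935 - 745) = (729 - 530) + 1190 = 199 + 1190 = 1389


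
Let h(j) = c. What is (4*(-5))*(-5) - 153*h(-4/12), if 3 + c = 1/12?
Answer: 2185/4 ≈ 546.25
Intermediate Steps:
c = -35/12 (c = -3 + 1/12 = -35/12 ≈ -2.9167)
h(j) = -35/12
(4*(-5))*(-5) - 153*h(-4/12) = (4*(-5))*(-5) - 153*(-35/12) = -20*(-5) + 1785/4 = 100 + 1785/4 = 2185/4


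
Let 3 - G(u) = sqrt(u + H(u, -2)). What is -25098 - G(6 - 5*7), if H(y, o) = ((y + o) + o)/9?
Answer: -25101 + 7*I*sqrt(6)/3 ≈ -25101.0 + 5.7155*I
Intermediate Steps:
H(y, o) = y/9 + 2*o/9 (H(y, o) = ((o + y) + o)*(1/9) = (y + 2*o)*(1/9) = y/9 + 2*o/9)
G(u) = 3 - sqrt(-4/9 + 10*u/9) (G(u) = 3 - sqrt(u + (u/9 + (2/9)*(-2))) = 3 - sqrt(u + (u/9 - 4/9)) = 3 - sqrt(u + (-4/9 + u/9)) = 3 - sqrt(-4/9 + 10*u/9))
-25098 - G(6 - 5*7) = -25098 - (3 - sqrt(-4 + 10*(6 - 5*7))/3) = -25098 - (3 - sqrt(-4 + 10*(6 - 35))/3) = -25098 - (3 - sqrt(-4 + 10*(-29))/3) = -25098 - (3 - sqrt(-4 - 290)/3) = -25098 - (3 - 7*I*sqrt(6)/3) = -25098 + (-3 + 7*I*sqrt(6)/3) = -25101 + 7*I*sqrt(6)/3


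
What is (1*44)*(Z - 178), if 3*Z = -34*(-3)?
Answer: -6336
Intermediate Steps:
Z = 34 (Z = (-34*(-3))/3 = (1/3)*102 = 34)
(1*44)*(Z - 178) = (1*44)*(34 - 178) = 44*(-144) = -6336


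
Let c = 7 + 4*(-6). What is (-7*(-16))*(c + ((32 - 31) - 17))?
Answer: -3696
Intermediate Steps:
c = -17 (c = 7 - 24 = -17)
(-7*(-16))*(c + ((32 - 31) - 17)) = (-7*(-16))*(-17 + ((32 - 31) - 17)) = 112*(-17 + (1 - 17)) = 112*(-17 - 16) = 112*(-33) = -3696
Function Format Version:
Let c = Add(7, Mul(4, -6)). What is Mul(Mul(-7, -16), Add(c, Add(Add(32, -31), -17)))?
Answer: -3696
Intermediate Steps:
c = -17 (c = Add(7, -24) = -17)
Mul(Mul(-7, -16), Add(c, Add(Add(32, -31), -17))) = Mul(Mul(-7, -16), Add(-17, Add(Add(32, -31), -17))) = Mul(112, Add(-17, Add(1, -17))) = Mul(112, Add(-17, -16)) = Mul(112, -33) = -3696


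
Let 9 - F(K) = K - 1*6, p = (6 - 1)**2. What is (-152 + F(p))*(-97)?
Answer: 15714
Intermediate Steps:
p = 25 (p = 5**2 = 25)
F(K) = 15 - K (F(K) = 9 - (K - 1*6) = 9 - (K - 6) = 9 - (-6 + K) = 9 + (6 - K) = 15 - K)
(-152 + F(p))*(-97) = (-152 + (15 - 1*25))*(-97) = (-152 + (15 - 25))*(-97) = (-152 - 10)*(-97) = -162*(-97) = 15714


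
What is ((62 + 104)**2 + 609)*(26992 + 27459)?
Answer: 1533612415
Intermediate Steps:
((62 + 104)**2 + 609)*(26992 + 27459) = (166**2 + 609)*54451 = (27556 + 609)*54451 = 28165*54451 = 1533612415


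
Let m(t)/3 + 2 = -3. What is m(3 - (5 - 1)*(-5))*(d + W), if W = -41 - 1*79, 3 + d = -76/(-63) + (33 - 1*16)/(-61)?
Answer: 2345620/1281 ≈ 1831.1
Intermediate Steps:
m(t) = -15 (m(t) = -6 + 3*(-3) = -6 - 9 = -15)
d = -7964/3843 (d = -3 + (-76/(-63) + (33 - 1*16)/(-61)) = -3 + (-76*(-1/63) + (33 - 16)*(-1/61)) = -3 + (76/63 + 17*(-1/61)) = -3 + (76/63 - 17/61) = -3 + 3565/3843 = -7964/3843 ≈ -2.0723)
W = -120 (W = -41 - 79 = -120)
m(3 - (5 - 1)*(-5))*(d + W) = -15*(-7964/3843 - 120) = -15*(-469124/3843) = 2345620/1281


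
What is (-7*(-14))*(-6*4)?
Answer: -2352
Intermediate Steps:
(-7*(-14))*(-6*4) = 98*(-24) = -2352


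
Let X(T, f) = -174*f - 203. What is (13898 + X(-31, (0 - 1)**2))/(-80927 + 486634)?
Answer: 13521/405707 ≈ 0.033327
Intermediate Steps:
X(T, f) = -203 - 174*f
(13898 + X(-31, (0 - 1)**2))/(-80927 + 486634) = (13898 + (-203 - 174*(0 - 1)**2))/(-80927 + 486634) = (13898 + (-203 - 174*(-1)**2))/405707 = (13898 + (-203 - 174*1))*(1/405707) = (13898 + (-203 - 174))*(1/405707) = (13898 - 377)*(1/405707) = 13521*(1/405707) = 13521/405707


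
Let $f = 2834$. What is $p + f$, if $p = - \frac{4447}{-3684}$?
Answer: $\frac{10444903}{3684} \approx 2835.2$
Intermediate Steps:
$p = \frac{4447}{3684}$ ($p = \left(-4447\right) \left(- \frac{1}{3684}\right) = \frac{4447}{3684} \approx 1.2071$)
$p + f = \frac{4447}{3684} + 2834 = \frac{10444903}{3684}$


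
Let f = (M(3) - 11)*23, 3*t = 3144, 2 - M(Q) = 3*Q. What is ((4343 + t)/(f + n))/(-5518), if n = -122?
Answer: 5391/2957648 ≈ 0.0018227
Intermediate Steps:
M(Q) = 2 - 3*Q
t = 1048 (t = (⅓)*3144 = 1048)
f = -414 (f = ((2 - 3*3) - 11)*23 = ((2 - 9) - 11)*23 = (-7 - 11)*23 = -18*23 = -414)
((4343 + t)/(f + n))/(-5518) = ((4343 + 1048)/(-414 - 122))/(-5518) = (5391/(-536))*(-1/5518) = (5391*(-1/536))*(-1/5518) = -5391/536*(-1/5518) = 5391/2957648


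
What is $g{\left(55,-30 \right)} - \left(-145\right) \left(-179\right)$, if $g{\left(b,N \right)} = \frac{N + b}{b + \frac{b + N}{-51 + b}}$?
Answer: $- \frac{1271775}{49} \approx -25955.0$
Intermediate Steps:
$g{\left(b,N \right)} = \frac{N + b}{b + \frac{N + b}{-51 + b}}$
$g{\left(55,-30 \right)} - \left(-145\right) \left(-179\right) = \frac{55^{2} - -1530 - 2805 - 1650}{-30 + 55^{2} - 2750} - \left(-145\right) \left(-179\right) = \frac{3025 + 1530 - 2805 - 1650}{-30 + 3025 - 2750} - 25955 = \frac{1}{245} \cdot 100 - 25955 = \frac{20}{49} - 25955 = - \frac{1271775}{49}$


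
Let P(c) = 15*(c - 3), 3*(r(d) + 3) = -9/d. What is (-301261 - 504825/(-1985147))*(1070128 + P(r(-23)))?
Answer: -14718482966058053098/45658381 ≈ -3.2236e+11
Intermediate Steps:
r(d) = -3 - 3/d (r(d) = -3 + (-9/d)/3 = -3 - 3/d)
P(c) = -45 + 15*c (P(c) = 15*(-3 + c) = -45 + 15*c)
(-301261 - 504825/(-1985147))*(1070128 + P(r(-23))) = (-301261 - 504825/(-1985147))*(1070128 + (-45 + 15*(-3 - 3/(-23)))) = (-301261 - 504825*(-1/1985147))*(1070128 + (-45 + 15*(-3 - 3*(-1/23)))) = (-301261 + 504825/1985147)*(1070128 + (-45 + 15*(-3 + 3/23))) = -598046865542*(1070128 + (-45 + 15*(-66/23)))/1985147 = -598046865542*(1070128 + (-45 - 990/23))/1985147 = -598046865542*(1070128 - 2025/23)/1985147 = -598046865542/1985147*24610919/23 = -14718482966058053098/45658381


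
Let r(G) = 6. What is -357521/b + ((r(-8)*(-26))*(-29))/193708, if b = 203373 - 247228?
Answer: 17363269472/2123766085 ≈ 8.1757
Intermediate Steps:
b = -43855
-357521/b + ((r(-8)*(-26))*(-29))/193708 = -357521/(-43855) + ((6*(-26))*(-29))/193708 = -357521*(-1/43855) - 156*(-29)*(1/193708) = 357521/43855 + 4524*(1/193708) = 357521/43855 + 1131/48427 = 17363269472/2123766085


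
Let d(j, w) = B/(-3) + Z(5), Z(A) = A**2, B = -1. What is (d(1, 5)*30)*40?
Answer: 30400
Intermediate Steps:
d(j, w) = 76/3 (d(j, w) = -1/(-3) + 5**2 = -1*(-1/3) + 25 = 1/3 + 25 = 76/3)
(d(1, 5)*30)*40 = ((76/3)*30)*40 = 760*40 = 30400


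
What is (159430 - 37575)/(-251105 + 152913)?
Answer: -121855/98192 ≈ -1.2410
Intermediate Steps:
(159430 - 37575)/(-251105 + 152913) = 121855/(-98192) = 121855*(-1/98192) = -121855/98192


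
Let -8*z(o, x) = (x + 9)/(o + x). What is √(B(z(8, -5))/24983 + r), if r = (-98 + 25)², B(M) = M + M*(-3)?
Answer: √29934872085678/74949 ≈ 73.000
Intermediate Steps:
z(o, x) = -(9 + x)/(8*(o + x)) (z(o, x) = -(x + 9)/(8*(o + x)) = -(9 + x)/(8*(o + x)))
B(M) = -2*M (B(M) = M - 3*M = -2*M)
r = 5329 (r = (-73)² = 5329)
√(B(z(8, -5))/24983 + r) = √(-(-9 - 1*(-5))/(4*(8 - 5))/24983 + 5329) = √(-(-9 + 5)/(4*3)*(1/24983) + 5329) = √(-(-4)/(4*3)*(1/24983) + 5329) = √(-2*(-⅙)*(1/24983) + 5329) = √((⅓)*(1/24983) + 5329) = √(1/74949 + 5329) = √(399403222/74949) = √29934872085678/74949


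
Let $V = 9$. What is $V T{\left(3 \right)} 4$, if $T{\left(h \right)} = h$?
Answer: $108$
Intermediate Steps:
$V T{\left(3 \right)} 4 = 9 \cdot 3 \cdot 4 = 27 \cdot 4 = 108$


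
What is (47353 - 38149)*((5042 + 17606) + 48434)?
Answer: 654238728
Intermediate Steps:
(47353 - 38149)*((5042 + 17606) + 48434) = 9204*(22648 + 48434) = 9204*71082 = 654238728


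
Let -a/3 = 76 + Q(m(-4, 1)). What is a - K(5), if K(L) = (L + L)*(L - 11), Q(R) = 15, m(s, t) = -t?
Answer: -213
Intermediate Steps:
K(L) = 2*L*(-11 + L) (K(L) = (2*L)*(-11 + L) = 2*L*(-11 + L))
a = -273 (a = -3*(76 + 15) = -3*91 = -273)
a - K(5) = -273 - 2*5*(-11 + 5) = -273 - 2*5*(-6) = -273 - 1*(-60) = -273 + 60 = -213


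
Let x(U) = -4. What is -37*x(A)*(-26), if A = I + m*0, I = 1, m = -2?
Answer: -3848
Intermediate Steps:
A = 1 (A = 1 - 2*0 = 1 + 0 = 1)
-37*x(A)*(-26) = -37*(-4)*(-26) = 148*(-26) = -3848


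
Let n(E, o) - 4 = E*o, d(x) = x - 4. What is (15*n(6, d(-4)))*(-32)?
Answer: 21120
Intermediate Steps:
d(x) = -4 + x
n(E, o) = 4 + E*o
(15*n(6, d(-4)))*(-32) = (15*(4 + 6*(-4 - 4)))*(-32) = (15*(4 + 6*(-8)))*(-32) = (15*(4 - 48))*(-32) = (15*(-44))*(-32) = -660*(-32) = 21120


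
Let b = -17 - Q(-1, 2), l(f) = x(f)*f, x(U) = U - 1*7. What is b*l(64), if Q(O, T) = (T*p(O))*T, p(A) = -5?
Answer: 10944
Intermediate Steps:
x(U) = -7 + U (x(U) = U - 7 = -7 + U)
l(f) = f*(-7 + f) (l(f) = (-7 + f)*f = f*(-7 + f))
Q(O, T) = -5*T² (Q(O, T) = (T*(-5))*T = (-5*T)*T = -5*T²)
b = 3 (b = -17 - (-5)*2² = -17 - (-5)*4 = -17 - 1*(-20) = -17 + 20 = 3)
b*l(64) = 3*(64*(-7 + 64)) = 3*(64*57) = 3*3648 = 10944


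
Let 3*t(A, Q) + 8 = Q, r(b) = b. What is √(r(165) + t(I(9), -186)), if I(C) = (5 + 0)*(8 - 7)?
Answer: √903/3 ≈ 10.017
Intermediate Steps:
I(C) = 5 (I(C) = 5*1 = 5)
t(A, Q) = -8/3 + Q/3
√(r(165) + t(I(9), -186)) = √(165 + (-8/3 + (⅓)*(-186))) = √(165 + (-8/3 - 62)) = √(165 - 194/3) = √(301/3) = √903/3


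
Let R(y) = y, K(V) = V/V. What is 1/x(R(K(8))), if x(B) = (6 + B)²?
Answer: 1/49 ≈ 0.020408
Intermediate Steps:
K(V) = 1
1/x(R(K(8))) = 1/((6 + 1)²) = 1/(7²) = 1/49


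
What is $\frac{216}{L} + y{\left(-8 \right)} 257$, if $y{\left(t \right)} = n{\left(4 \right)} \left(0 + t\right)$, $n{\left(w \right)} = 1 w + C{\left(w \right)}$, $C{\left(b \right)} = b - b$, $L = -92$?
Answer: $- \frac{189206}{23} \approx -8226.3$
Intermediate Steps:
$C{\left(b \right)} = 0$
$n{\left(w \right)} = w$ ($n{\left(w \right)} = 1 w + 0 = w + 0 = w$)
$y{\left(t \right)} = 4 t$ ($y{\left(t \right)} = 4 \left(0 + t\right) = 4 t$)
$\frac{216}{L} + y{\left(-8 \right)} 257 = \frac{216}{-92} + 4 \left(-8\right) 257 = 216 \left(- \frac{1}{92}\right) - 8224 = - \frac{54}{23} - 8224 = - \frac{189206}{23}$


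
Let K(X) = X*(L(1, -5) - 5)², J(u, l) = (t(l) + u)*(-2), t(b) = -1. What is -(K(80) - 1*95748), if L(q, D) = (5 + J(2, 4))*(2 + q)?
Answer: 94468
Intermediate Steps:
J(u, l) = 2 - 2*u (J(u, l) = (-1 + u)*(-2) = 2 - 2*u)
L(q, D) = 6 + 3*q (L(q, D) = (5 + (2 - 2*2))*(2 + q) = (5 + (2 - 4))*(2 + q) = (5 - 2)*(2 + q) = 3*(2 + q) = 6 + 3*q)
K(X) = 16*X (K(X) = X*((6 + 3*1) - 5)² = X*((6 + 3) - 5)² = X*(9 - 5)² = X*4² = X*16 = 16*X)
-(K(80) - 1*95748) = -(16*80 - 1*95748) = -(1280 - 95748) = -1*(-94468) = 94468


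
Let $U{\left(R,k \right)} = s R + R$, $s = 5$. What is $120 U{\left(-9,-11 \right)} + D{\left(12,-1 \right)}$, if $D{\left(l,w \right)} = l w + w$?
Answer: $-6493$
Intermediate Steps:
$U{\left(R,k \right)} = 6 R$ ($U{\left(R,k \right)} = 5 R + R = 6 R$)
$D{\left(l,w \right)} = w + l w$
$120 U{\left(-9,-11 \right)} + D{\left(12,-1 \right)} = 120 \cdot 6 \left(-9\right) - \left(1 + 12\right) = 120 \left(-54\right) - 13 = -6480 - 13 = -6493$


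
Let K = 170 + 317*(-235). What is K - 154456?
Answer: -228781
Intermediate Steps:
K = -74325 (K = 170 - 74495 = -74325)
K - 154456 = -74325 - 154456 = -228781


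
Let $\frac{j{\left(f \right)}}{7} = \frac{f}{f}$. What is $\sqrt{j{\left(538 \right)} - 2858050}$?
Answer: $i \sqrt{2858043} \approx 1690.6 i$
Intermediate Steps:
$j{\left(f \right)} = 7$ ($j{\left(f \right)} = 7 \frac{f}{f} = 7 \cdot 1 = 7$)
$\sqrt{j{\left(538 \right)} - 2858050} = \sqrt{7 - 2858050} = \sqrt{-2858043} = i \sqrt{2858043}$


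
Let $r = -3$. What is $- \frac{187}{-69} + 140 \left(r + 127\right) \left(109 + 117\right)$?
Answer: $\frac{270712027}{69} \approx 3.9234 \cdot 10^{6}$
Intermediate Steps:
$- \frac{187}{-69} + 140 \left(r + 127\right) \left(109 + 117\right) = - \frac{187}{-69} + 140 \left(-3 + 127\right) \left(109 + 117\right) = \left(-187\right) \left(- \frac{1}{69}\right) + 140 \cdot 124 \cdot 226 = \frac{187}{69} + 140 \cdot 28024 = \frac{187}{69} + 3923360 = \frac{270712027}{69}$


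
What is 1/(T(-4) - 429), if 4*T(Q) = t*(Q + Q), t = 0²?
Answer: -1/429 ≈ -0.0023310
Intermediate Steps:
t = 0
T(Q) = 0 (T(Q) = (0*(Q + Q))/4 = (0*(2*Q))/4 = (¼)*0 = 0)
1/(T(-4) - 429) = 1/(0 - 429) = 1/(-429) = -1/429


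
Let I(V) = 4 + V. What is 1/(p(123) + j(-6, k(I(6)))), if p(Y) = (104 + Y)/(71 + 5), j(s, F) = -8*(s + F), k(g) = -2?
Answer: 76/5091 ≈ 0.014928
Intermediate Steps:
j(s, F) = -8*F - 8*s (j(s, F) = -8*(F + s) = -8*F - 8*s)
p(Y) = 26/19 + Y/76 (p(Y) = (104 + Y)/76 = (104 + Y)*(1/76) = 26/19 + Y/76)
1/(p(123) + j(-6, k(I(6)))) = 1/((26/19 + (1/76)*123) + (-8*(-2) - 8*(-6))) = 1/((26/19 + 123/76) + (16 + 48)) = 1/(227/76 + 64) = 1/(5091/76) = 76/5091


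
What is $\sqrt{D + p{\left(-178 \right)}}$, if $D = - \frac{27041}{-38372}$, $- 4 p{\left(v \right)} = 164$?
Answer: $\frac{i \sqrt{14832802123}}{19186} \approx 6.3479 i$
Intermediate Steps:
$p{\left(v \right)} = -41$ ($p{\left(v \right)} = \left(- \frac{1}{4}\right) 164 = -41$)
$D = \frac{27041}{38372}$ ($D = \left(-27041\right) \left(- \frac{1}{38372}\right) = \frac{27041}{38372} \approx 0.70471$)
$\sqrt{D + p{\left(-178 \right)}} = \sqrt{\frac{27041}{38372} - 41} = \sqrt{- \frac{1546211}{38372}} = \frac{i \sqrt{14832802123}}{19186}$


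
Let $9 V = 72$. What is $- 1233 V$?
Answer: $-9864$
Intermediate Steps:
$V = 8$ ($V = \frac{1}{9} \cdot 72 = 8$)
$- 1233 V = \left(-1233\right) 8 = -9864$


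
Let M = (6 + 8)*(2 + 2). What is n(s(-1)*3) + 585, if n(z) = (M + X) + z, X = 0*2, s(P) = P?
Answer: 638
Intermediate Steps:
M = 56 (M = 14*4 = 56)
X = 0
n(z) = 56 + z (n(z) = (56 + 0) + z = 56 + z)
n(s(-1)*3) + 585 = (56 - 1*3) + 585 = (56 - 3) + 585 = 53 + 585 = 638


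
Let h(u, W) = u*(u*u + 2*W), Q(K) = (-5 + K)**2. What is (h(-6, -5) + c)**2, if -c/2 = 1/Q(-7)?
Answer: 126180289/5184 ≈ 24340.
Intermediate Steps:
c = -1/72 (c = -2/(-5 - 7)**2 = -2/((-12)**2) = -2/144 = -2*1/144 = -1/72 ≈ -0.013889)
h(u, W) = u*(u**2 + 2*W)
(h(-6, -5) + c)**2 = (-6*((-6)**2 + 2*(-5)) - 1/72)**2 = (-6*(36 - 10) - 1/72)**2 = (-6*26 - 1/72)**2 = (-156 - 1/72)**2 = (-11233/72)**2 = 126180289/5184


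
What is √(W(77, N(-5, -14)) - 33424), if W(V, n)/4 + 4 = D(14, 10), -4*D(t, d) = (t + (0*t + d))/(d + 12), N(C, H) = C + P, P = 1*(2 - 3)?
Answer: 2*I*√1011593/11 ≈ 182.87*I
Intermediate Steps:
P = -1 (P = 1*(-1) = -1)
N(C, H) = -1 + C (N(C, H) = C - 1 = -1 + C)
D(t, d) = -(d + t)/(4*(12 + d)) (D(t, d) = -(t + (0*t + d))/(4*(d + 12)) = -(t + (0 + d))/(4*(12 + d)) = -(t + d)/(4*(12 + d)) = -(d + t)/(4*(12 + d)))
W(V, n) = -188/11 (W(V, n) = -16 + 4*((-1*10 - 1*14)/(4*(12 + 10))) = -16 + 4*((¼)*(-10 - 14)/22) = -16 + 4*((¼)*(1/22)*(-24)) = -16 + 4*(-3/11) = -16 - 12/11 = -188/11)
√(W(77, N(-5, -14)) - 33424) = √(-188/11 - 33424) = √(-367852/11) = 2*I*√1011593/11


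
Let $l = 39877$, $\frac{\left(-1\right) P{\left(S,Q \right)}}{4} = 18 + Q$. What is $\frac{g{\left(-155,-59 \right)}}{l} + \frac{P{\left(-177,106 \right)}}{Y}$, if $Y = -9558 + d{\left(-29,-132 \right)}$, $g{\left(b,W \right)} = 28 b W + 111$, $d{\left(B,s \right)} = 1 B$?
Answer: $\frac{2475690369}{382300799} \approx 6.4758$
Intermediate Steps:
$P{\left(S,Q \right)} = -72 - 4 Q$ ($P{\left(S,Q \right)} = - 4 \left(18 + Q\right) = -72 - 4 Q$)
$d{\left(B,s \right)} = B$
$g{\left(b,W \right)} = 111 + 28 W b$ ($g{\left(b,W \right)} = 28 W b + 111 = 111 + 28 W b$)
$Y = -9587$ ($Y = -9558 - 29 = -9587$)
$\frac{g{\left(-155,-59 \right)}}{l} + \frac{P{\left(-177,106 \right)}}{Y} = \frac{111 + 28 \left(-59\right) \left(-155\right)}{39877} + \frac{-72 - 424}{-9587} = \left(111 + 256060\right) \frac{1}{39877} + \left(-72 - 424\right) \left(- \frac{1}{9587}\right) = 256171 \cdot \frac{1}{39877} - - \frac{496}{9587} = \frac{256171}{39877} + \frac{496}{9587} = \frac{2475690369}{382300799}$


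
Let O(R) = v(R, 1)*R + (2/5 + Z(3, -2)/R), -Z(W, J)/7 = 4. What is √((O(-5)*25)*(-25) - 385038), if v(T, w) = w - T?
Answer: I*√370038 ≈ 608.31*I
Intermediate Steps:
Z(W, J) = -28 (Z(W, J) = -7*4 = -28)
O(R) = ⅖ - 28/R + R*(1 - R) (O(R) = (1 - R)*R + (2/5 - 28/R) = R*(1 - R) + (2*(⅕) - 28/R) = R*(1 - R) + (⅖ - 28/R) = ⅖ - 28/R + R*(1 - R))
√((O(-5)*25)*(-25) - 385038) = √(((⅖ - 5 - 1*(-5)² - 28/(-5))*25)*(-25) - 385038) = √(((⅖ - 5 - 1*25 - 28*(-⅕))*25)*(-25) - 385038) = √(((⅖ - 5 - 25 + 28/5)*25)*(-25) - 385038) = √(-24*25*(-25) - 385038) = √(-600*(-25) - 385038) = √(15000 - 385038) = √(-370038) = I*√370038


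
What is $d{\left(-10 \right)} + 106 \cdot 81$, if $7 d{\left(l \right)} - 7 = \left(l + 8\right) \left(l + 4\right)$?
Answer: $\frac{60121}{7} \approx 8588.7$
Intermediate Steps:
$d{\left(l \right)} = 1 + \frac{\left(4 + l\right) \left(8 + l\right)}{7}$ ($d{\left(l \right)} = 1 + \frac{\left(l + 8\right) \left(l + 4\right)}{7} = 1 + \frac{\left(8 + l\right) \left(4 + l\right)}{7} = 1 + \frac{\left(4 + l\right) \left(8 + l\right)}{7}$)
$d{\left(-10 \right)} + 106 \cdot 81 = \left(\frac{39}{7} + \frac{\left(-10\right)^{2}}{7} + \frac{12}{7} \left(-10\right)\right) + 106 \cdot 81 = \left(\frac{39}{7} + \frac{1}{7} \cdot 100 - \frac{120}{7}\right) + 8586 = \left(\frac{39}{7} + \frac{100}{7} - \frac{120}{7}\right) + 8586 = \frac{19}{7} + 8586 = \frac{60121}{7}$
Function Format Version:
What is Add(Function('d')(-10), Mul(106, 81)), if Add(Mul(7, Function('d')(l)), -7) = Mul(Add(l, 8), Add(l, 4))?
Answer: Rational(60121, 7) ≈ 8588.7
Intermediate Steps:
Function('d')(l) = Add(1, Mul(Rational(1, 7), Add(4, l), Add(8, l))) (Function('d')(l) = Add(1, Mul(Rational(1, 7), Mul(Add(l, 8), Add(l, 4)))) = Add(1, Mul(Rational(1, 7), Mul(Add(8, l), Add(4, l)))) = Add(1, Mul(Rational(1, 7), Mul(Add(4, l), Add(8, l)))) = Add(1, Mul(Rational(1, 7), Add(4, l), Add(8, l))))
Add(Function('d')(-10), Mul(106, 81)) = Add(Add(Rational(39, 7), Mul(Rational(1, 7), Pow(-10, 2)), Mul(Rational(12, 7), -10)), Mul(106, 81)) = Add(Add(Rational(39, 7), Mul(Rational(1, 7), 100), Rational(-120, 7)), 8586) = Add(Add(Rational(39, 7), Rational(100, 7), Rational(-120, 7)), 8586) = Add(Rational(19, 7), 8586) = Rational(60121, 7)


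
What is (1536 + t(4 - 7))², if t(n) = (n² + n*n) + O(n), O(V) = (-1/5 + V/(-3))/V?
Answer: 543169636/225 ≈ 2.4141e+6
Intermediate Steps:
O(V) = (-⅕ - V/3)/V (O(V) = (-1*⅕ + V*(-⅓))/V = (-⅕ - V/3)/V)
t(n) = 2*n² + (-3 - 5*n)/(15*n) (t(n) = (n² + n*n) + (-3 - 5*n)/(15*n) = (n² + n²) + (-3 - 5*n)/(15*n) = 2*n² + (-3 - 5*n)/(15*n))
(1536 + t(4 - 7))² = (1536 + (-3 - 5*(4 - 7) + 30*(4 - 7)³)/(15*(4 - 7)))² = (1536 + (1/15)*(-3 - 5*(-3) + 30*(-3)³)/(-3))² = (1536 + (1/15)*(-⅓)*(-3 + 15 + 30*(-27)))² = (1536 + (1/15)*(-⅓)*(-3 + 15 - 810))² = (1536 + (1/15)*(-⅓)*(-798))² = (1536 + 266/15)² = (23306/15)² = 543169636/225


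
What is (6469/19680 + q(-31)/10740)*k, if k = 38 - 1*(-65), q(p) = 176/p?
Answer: 1230463853/36401440 ≈ 33.803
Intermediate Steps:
k = 103 (k = 38 + 65 = 103)
(6469/19680 + q(-31)/10740)*k = (6469/19680 + (176/(-31))/10740)*103 = (6469*(1/19680) + (176*(-1/31))*(1/10740))*103 = (6469/19680 - 176/31*1/10740)*103 = (6469/19680 - 44/83235)*103 = (11946251/36401440)*103 = 1230463853/36401440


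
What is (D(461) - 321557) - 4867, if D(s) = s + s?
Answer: -325502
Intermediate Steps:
D(s) = 2*s
(D(461) - 321557) - 4867 = (2*461 - 321557) - 4867 = (922 - 321557) - 4867 = -320635 - 4867 = -325502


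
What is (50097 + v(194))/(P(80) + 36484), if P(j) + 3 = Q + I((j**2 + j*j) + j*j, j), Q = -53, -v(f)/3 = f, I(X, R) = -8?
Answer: 3301/2428 ≈ 1.3596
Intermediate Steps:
v(f) = -3*f
P(j) = -64 (P(j) = -3 + (-53 - 8) = -3 - 61 = -64)
(50097 + v(194))/(P(80) + 36484) = (50097 - 3*194)/(-64 + 36484) = (50097 - 582)/36420 = 49515*(1/36420) = 3301/2428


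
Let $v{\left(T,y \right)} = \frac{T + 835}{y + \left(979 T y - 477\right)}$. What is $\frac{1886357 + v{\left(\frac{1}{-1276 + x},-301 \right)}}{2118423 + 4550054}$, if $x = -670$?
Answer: $\frac{176926957108}{625456463261} \approx 0.28288$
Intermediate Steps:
$v{\left(T,y \right)} = \frac{835 + T}{-477 + y + 979 T y}$ ($v{\left(T,y \right)} = \frac{835 + T}{y + \left(979 T y - 477\right)} = \frac{835 + T}{y + \left(-477 + 979 T y\right)} = \frac{835 + T}{-477 + y + 979 T y}$)
$\frac{1886357 + v{\left(\frac{1}{-1276 + x},-301 \right)}}{2118423 + 4550054} = \frac{1886357 + \frac{835 + \frac{1}{-1276 - 670}}{-477 - 301 + 979 \frac{1}{-1276 - 670} \left(-301\right)}}{2118423 + 4550054} = \frac{1886357 + \frac{835 + \frac{1}{-1946}}{-477 - 301 + 979 \frac{1}{-1946} \left(-301\right)}}{6668477} = \left(1886357 + \frac{835 - \frac{1}{1946}}{-477 - 301 + 979 \left(- \frac{1}{1946}\right) \left(-301\right)}\right) \frac{1}{6668477} = \left(1886357 + \frac{1}{-477 - 301 + \frac{42097}{278}} \cdot \frac{1624909}{1946}\right) \frac{1}{6668477} = \left(1886357 + \frac{1}{- \frac{174187}{278}} \cdot \frac{1624909}{1946}\right) \frac{1}{6668477} = \left(1886357 - \frac{124993}{93793}\right) \frac{1}{6668477} = \frac{176926957108}{93793} \cdot \frac{1}{6668477} = \frac{176926957108}{625456463261}$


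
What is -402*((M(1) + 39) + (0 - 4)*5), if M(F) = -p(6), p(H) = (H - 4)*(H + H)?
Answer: 2010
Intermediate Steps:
p(H) = 2*H*(-4 + H) (p(H) = (-4 + H)*(2*H) = 2*H*(-4 + H))
M(F) = -24 (M(F) = -2*6*(-4 + 6) = -2*6*2 = -1*24 = -24)
-402*((M(1) + 39) + (0 - 4)*5) = -402*((-24 + 39) + (0 - 4)*5) = -402*(15 - 4*5) = -402*(15 - 20) = -402*(-5) = 2010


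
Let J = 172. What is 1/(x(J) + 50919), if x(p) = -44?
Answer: 1/50875 ≈ 1.9656e-5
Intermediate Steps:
1/(x(J) + 50919) = 1/(-44 + 50919) = 1/50875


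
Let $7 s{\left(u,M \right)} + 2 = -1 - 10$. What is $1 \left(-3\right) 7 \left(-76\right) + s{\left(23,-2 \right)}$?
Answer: $\frac{11159}{7} \approx 1594.1$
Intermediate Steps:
$s{\left(u,M \right)} = - \frac{13}{7}$ ($s{\left(u,M \right)} = - \frac{2}{7} + \frac{-1 - 10}{7} = - \frac{2}{7} + \frac{1}{7} \left(-11\right) = - \frac{2}{7} - \frac{11}{7} = - \frac{13}{7}$)
$1 \left(-3\right) 7 \left(-76\right) + s{\left(23,-2 \right)} = 1 \left(-3\right) 7 \left(-76\right) - \frac{13}{7} = \left(-3\right) 7 \left(-76\right) - \frac{13}{7} = \left(-21\right) \left(-76\right) - \frac{13}{7} = 1596 - \frac{13}{7} = \frac{11159}{7}$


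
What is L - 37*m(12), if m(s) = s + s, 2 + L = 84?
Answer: -806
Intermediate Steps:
L = 82 (L = -2 + 84 = 82)
m(s) = 2*s
L - 37*m(12) = 82 - 74*12 = 82 - 37*24 = 82 - 888 = -806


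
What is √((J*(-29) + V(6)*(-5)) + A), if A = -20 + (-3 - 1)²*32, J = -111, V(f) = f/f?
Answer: √3706 ≈ 60.877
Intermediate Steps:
V(f) = 1
A = 492 (A = -20 + (-4)²*32 = -20 + 16*32 = -20 + 512 = 492)
√((J*(-29) + V(6)*(-5)) + A) = √((-111*(-29) + 1*(-5)) + 492) = √((3219 - 5) + 492) = √(3214 + 492) = √3706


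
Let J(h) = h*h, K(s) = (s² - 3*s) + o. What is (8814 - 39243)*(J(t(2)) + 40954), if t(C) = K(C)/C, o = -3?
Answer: -4985517789/4 ≈ -1.2464e+9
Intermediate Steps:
K(s) = -3 + s² - 3*s (K(s) = (s² - 3*s) - 3 = -3 + s² - 3*s)
t(C) = (-3 + C² - 3*C)/C
J(h) = h²
(8814 - 39243)*(J(t(2)) + 40954) = (8814 - 39243)*((-3 + 2 - 3/2)² + 40954) = -30429*((-3 + 2 - 3*½)² + 40954) = -30429*((-3 + 2 - 3/2)² + 40954) = -30429*((-5/2)² + 40954) = -30429*(25/4 + 40954) = -30429*163841/4 = -4985517789/4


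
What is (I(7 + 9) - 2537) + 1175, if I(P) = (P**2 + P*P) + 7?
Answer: -843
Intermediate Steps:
I(P) = 7 + 2*P**2 (I(P) = (P**2 + P**2) + 7 = 2*P**2 + 7 = 7 + 2*P**2)
(I(7 + 9) - 2537) + 1175 = ((7 + 2*(7 + 9)**2) - 2537) + 1175 = ((7 + 2*16**2) - 2537) + 1175 = ((7 + 2*256) - 2537) + 1175 = ((7 + 512) - 2537) + 1175 = (519 - 2537) + 1175 = -2018 + 1175 = -843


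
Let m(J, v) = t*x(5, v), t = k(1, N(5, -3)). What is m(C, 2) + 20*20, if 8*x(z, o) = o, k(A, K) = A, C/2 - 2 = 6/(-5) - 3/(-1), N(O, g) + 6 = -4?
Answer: 1601/4 ≈ 400.25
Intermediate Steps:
N(O, g) = -10 (N(O, g) = -6 - 4 = -10)
C = 38/5 (C = 4 + 2*(6/(-5) - 3/(-1)) = 4 + 2*(6*(-⅕) - 3*(-1)) = 4 + 2*(-6/5 + 3) = 4 + 2*(9/5) = 4 + 18/5 = 38/5 ≈ 7.6000)
x(z, o) = o/8
t = 1
m(J, v) = v/8 (m(J, v) = 1*(v/8) = v/8)
m(C, 2) + 20*20 = (⅛)*2 + 20*20 = ¼ + 400 = 1601/4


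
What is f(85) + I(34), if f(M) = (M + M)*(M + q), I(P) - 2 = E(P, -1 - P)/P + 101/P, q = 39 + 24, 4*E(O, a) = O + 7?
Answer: 3422477/136 ≈ 25165.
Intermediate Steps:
E(O, a) = 7/4 + O/4 (E(O, a) = (O + 7)/4 = (7 + O)/4 = 7/4 + O/4)
q = 63
I(P) = 2 + 101/P + (7/4 + P/4)/P (I(P) = 2 + ((7/4 + P/4)/P + 101/P) = 2 + (101/P + (7/4 + P/4)/P) = 2 + 101/P + (7/4 + P/4)/P)
f(M) = 2*M*(63 + M) (f(M) = (M + M)*(M + 63) = (2*M)*(63 + M) = 2*M*(63 + M))
f(85) + I(34) = 2*85*(63 + 85) + (3/4)*(137 + 3*34)/34 = 2*85*148 + (3/4)*(1/34)*(137 + 102) = 25160 + (3/4)*(1/34)*239 = 25160 + 717/136 = 3422477/136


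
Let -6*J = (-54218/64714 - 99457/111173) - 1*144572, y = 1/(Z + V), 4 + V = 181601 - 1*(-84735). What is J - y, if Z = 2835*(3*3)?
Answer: 25296529915605920640/1049839254823567 ≈ 24096.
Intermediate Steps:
V = 266332 (V = -4 + (181601 - 1*(-84735)) = -4 + (181601 + 84735) = -4 + 266336 = 266332)
Z = 25515 (Z = 2835*9 = 25515)
y = 1/291847 (y = 1/(25515 + 266332) = 1/291847 ≈ 3.4265e-6)
J = 86677368344383/3597224761 (J = -((-54218/64714 - 99457/111173) - 1*144572)/6 = -((-54218*1/64714 - 99457*1/111173) - 144572)/6 = -((-27109/32357 - 99457/111173) - 144572)/6 = -(-6231919006/3597224761 - 144572)/6 = -1/6*(-520064210066298/3597224761) = 86677368344383/3597224761 ≈ 24096.)
J - y = 86677368344383/3597224761 - 1*1/291847 = 86677368344383/3597224761 - 1/291847 = 25296529915605920640/1049839254823567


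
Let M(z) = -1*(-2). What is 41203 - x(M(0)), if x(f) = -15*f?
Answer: 41233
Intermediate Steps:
M(z) = 2
41203 - x(M(0)) = 41203 - (-15)*2 = 41203 - 1*(-30) = 41203 + 30 = 41233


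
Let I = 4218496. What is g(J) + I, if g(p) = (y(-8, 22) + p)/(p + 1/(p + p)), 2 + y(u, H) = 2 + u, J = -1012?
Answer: 2880233672608/682763 ≈ 4.2185e+6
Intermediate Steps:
y(u, H) = u (y(u, H) = -2 + (2 + u) = u)
g(p) = (-8 + p)/(p + 1/(2*p)) (g(p) = (-8 + p)/(p + 1/(p + p)) = (-8 + p)/(p + 1/(2*p)))
g(J) + I = 2*(-1012)*(-8 - 1012)/(1 + 2*(-1012)**2) + 4218496 = 2*(-1012)*(-1020)/(1 + 2*1024144) + 4218496 = 2*(-1012)*(-1020)/(1 + 2048288) + 4218496 = 2*(-1012)*(-1020)/2048289 + 4218496 = 2*(-1012)*(1/2048289)*(-1020) + 4218496 = 688160/682763 + 4218496 = 2880233672608/682763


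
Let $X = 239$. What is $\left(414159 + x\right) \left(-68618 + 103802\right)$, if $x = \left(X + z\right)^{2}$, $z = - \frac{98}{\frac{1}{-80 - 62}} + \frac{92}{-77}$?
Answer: $\frac{41876465217258240}{5929} \approx 7.063 \cdot 10^{12}$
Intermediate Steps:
$z = \frac{1071440}{77}$ ($z = - \frac{98}{\frac{1}{-142}} + 92 \left(- \frac{1}{77}\right) = - \frac{98}{- \frac{1}{142}} - \frac{92}{77} = \left(-98\right) \left(-142\right) - \frac{92}{77} = 13916 - \frac{92}{77} = \frac{1071440}{77} \approx 13915.0$)
$x = \frac{1187757764649}{5929}$ ($x = \left(239 + \frac{1071440}{77}\right)^{2} = \left(\frac{1089843}{77}\right)^{2} = \frac{1187757764649}{5929} \approx 2.0033 \cdot 10^{8}$)
$\left(414159 + x\right) \left(-68618 + 103802\right) = \left(414159 + \frac{1187757764649}{5929}\right) \left(-68618 + 103802\right) = \frac{1190213313360}{5929} \cdot 35184 = \frac{41876465217258240}{5929}$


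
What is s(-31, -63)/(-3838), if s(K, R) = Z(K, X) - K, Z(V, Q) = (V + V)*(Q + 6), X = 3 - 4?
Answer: 279/3838 ≈ 0.072694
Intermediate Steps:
X = -1
Z(V, Q) = 2*V*(6 + Q) (Z(V, Q) = (2*V)*(6 + Q) = 2*V*(6 + Q))
s(K, R) = 9*K (s(K, R) = 2*K*(6 - 1) - K = 2*K*5 - K = 10*K - K = 9*K)
s(-31, -63)/(-3838) = (9*(-31))/(-3838) = -279*(-1/3838) = 279/3838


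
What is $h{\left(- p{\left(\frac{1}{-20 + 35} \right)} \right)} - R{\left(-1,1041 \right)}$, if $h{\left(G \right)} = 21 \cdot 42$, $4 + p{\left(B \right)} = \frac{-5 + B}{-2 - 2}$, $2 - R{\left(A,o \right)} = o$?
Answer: $1921$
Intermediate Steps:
$R{\left(A,o \right)} = 2 - o$
$p{\left(B \right)} = - \frac{11}{4} - \frac{B}{4}$ ($p{\left(B \right)} = -4 + \frac{-5 + B}{-2 - 2} = -4 + \frac{-5 + B}{-4} = -4 + \left(-5 + B\right) \left(- \frac{1}{4}\right) = -4 - \left(- \frac{5}{4} + \frac{B}{4}\right) = - \frac{11}{4} - \frac{B}{4}$)
$h{\left(G \right)} = 882$
$h{\left(- p{\left(\frac{1}{-20 + 35} \right)} \right)} - R{\left(-1,1041 \right)} = 882 - \left(2 - 1041\right) = 882 - -1039 = 882 + 1039 = 1921$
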